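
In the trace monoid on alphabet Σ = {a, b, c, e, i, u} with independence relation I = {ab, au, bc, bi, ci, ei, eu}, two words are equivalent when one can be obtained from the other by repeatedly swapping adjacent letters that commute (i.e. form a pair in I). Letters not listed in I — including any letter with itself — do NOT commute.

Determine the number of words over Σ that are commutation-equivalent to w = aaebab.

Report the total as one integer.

3

#0=a has no predecessor
#1=a depends on [0:a]
#2=e depends on [1:a]
#3=b depends on [2:e]
#4=a depends on [2:e]
#5=b depends on [3:b]
sources: [0:a]
N(rest) = Σ N(rest − s) over sources s of rest; N(one piece) = 1:
  size 1 → [4]=1  [5]=1
  size 2 → [3,5]=1  [4,5]=2
  size 3 → [3,4,5]=3
  size 4 → [2,3,4,5]=3
  first=0(a) contributes 3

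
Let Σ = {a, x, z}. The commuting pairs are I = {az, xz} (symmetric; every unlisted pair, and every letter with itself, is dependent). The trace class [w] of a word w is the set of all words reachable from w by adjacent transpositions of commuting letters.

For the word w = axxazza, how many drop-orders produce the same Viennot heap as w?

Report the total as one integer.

21

piece 0:a — minimal
piece 1:x rests on {0:a}
piece 2:x rests on {1:x}
piece 3:a rests on {2:x}
piece 4:z — minimal
piece 5:z rests on {4:z}
piece 6:a rests on {3:a}
minimal pieces: {0:a, 4:z}
ways to finish when only these pieces remain (= sum over removing one remaining piece with nothing left below it):
  1 left: {5}→1  {6}→1
  2 left: {3,6}→1  {4,5}→1  {5,6}→2
  3 left: {2,3,6}→1  {3,5,6}→3  {4,5,6}→3
  4 left: {1,2,3,6}→1  {2,3,5,6}→4  {3,4,5,6}→6
  5 left: {0,1,2,3,6}→1  {1,2,3,5,6}→5  {2,3,4,5,6}→10
  placing 0:a first → 15 extensions
  placing 4:z first → 6 extensions
total linear extensions = 21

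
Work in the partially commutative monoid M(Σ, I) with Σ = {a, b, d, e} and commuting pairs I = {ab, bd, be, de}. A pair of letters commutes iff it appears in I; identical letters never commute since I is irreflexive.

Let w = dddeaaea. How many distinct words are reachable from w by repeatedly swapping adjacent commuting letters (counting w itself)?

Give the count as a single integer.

4

drop 0:d onto floor
drop 1:d onto {0:d}
drop 2:d onto {1:d}
drop 3:e onto floor
drop 4:a onto {2:d, 3:e}
drop 5:a onto {4:a}
drop 6:e onto {5:a}
drop 7:a onto {6:e}
ground layer = {0:d, 3:e}
drop-orders for the pieces not yet dropped (sum over which currently-grounded one goes next):
  1 to go: {7} 1
  2 to go: {6,7} 1
  3 to go: {5,6,7} 1
  4 to go: {4,5,6,7} 1
  5 to go: {2,4,5,6,7} 1  {3,4,5,6,7} 1
  6 to go: {1,2,4,5,6,7} 1  {2,3,4,5,6,7} 2
  if 0:d drops first: 3 orders
  if 3:e drops first: 1 orders
heap linearizations: 4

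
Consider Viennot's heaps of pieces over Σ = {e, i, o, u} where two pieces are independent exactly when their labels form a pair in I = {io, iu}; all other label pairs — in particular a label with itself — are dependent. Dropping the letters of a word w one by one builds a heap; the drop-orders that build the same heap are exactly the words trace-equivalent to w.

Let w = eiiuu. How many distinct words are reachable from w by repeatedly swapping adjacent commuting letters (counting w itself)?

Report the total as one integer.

6

piece 0:e — minimal
piece 1:i rests on {0:e}
piece 2:i rests on {1:i}
piece 3:u rests on {0:e}
piece 4:u rests on {3:u}
minimal pieces: {0:e}
ways to finish when only these pieces remain (= sum over removing one remaining piece with nothing left below it):
  1 left: {2}→1  {4}→1
  2 left: {1,2}→1  {2,4}→2  {3,4}→1
  3 left: {1,2,4}→3  {2,3,4}→3
  placing 0:e first → 6 extensions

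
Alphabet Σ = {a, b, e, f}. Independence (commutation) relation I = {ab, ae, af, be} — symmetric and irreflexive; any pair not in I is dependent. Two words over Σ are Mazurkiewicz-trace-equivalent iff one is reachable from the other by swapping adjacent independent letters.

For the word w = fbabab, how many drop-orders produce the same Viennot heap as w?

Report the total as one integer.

#0=f has no predecessor
#1=b depends on [0:f]
#2=a has no predecessor
#3=b depends on [1:b]
#4=a depends on [2:a]
#5=b depends on [3:b]
sources: [0:f, 2:a]
N(rest) = Σ N(rest − s) over sources s of rest; N(one piece) = 1:
  size 1 → [4]=1  [5]=1
  size 2 → [2,4]=1  [3,5]=1  [4,5]=2
  size 3 → [1,3,5]=1  [2,4,5]=3  [3,4,5]=3
  size 4 → [0,1,3,5]=1  [1,3,4,5]=4  [2,3,4,5]=6
  first=0(f) contributes 10
  first=2(a) contributes 5
|[w]| = 15

15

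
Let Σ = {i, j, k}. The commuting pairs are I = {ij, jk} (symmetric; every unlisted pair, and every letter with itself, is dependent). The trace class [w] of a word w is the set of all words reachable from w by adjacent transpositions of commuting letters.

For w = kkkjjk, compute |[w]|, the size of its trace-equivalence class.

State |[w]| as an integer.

15

0(k) covers ∅
1(k) covers 0:k
2(k) covers 1:k
3(j) covers ∅
4(j) covers 3:j
5(k) covers 2:k
floor of heap: 0:k, 3:j
completions by unplaced set U, small U first (add the entries for U minus each lowest piece of U):
  |U|=1: {4}:1  {5}:1
  |U|=2: {2,5}:1  {3,4}:1  {4,5}:2
  |U|=3: {1,2,5}:1  {2,4,5}:3  {3,4,5}:3
  |U|=4: {0,1,2,5}:1  {1,2,4,5}:4  {2,3,4,5}:6
  start at 0(k): 10
  start at 3(j): 5
sum over floor = 15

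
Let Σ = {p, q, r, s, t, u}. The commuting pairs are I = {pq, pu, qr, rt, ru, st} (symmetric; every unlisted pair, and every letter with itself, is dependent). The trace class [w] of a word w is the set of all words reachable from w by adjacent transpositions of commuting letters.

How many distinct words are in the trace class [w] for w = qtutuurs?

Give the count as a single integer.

#0=q has no predecessor
#1=t depends on [0:q]
#2=u depends on [1:t]
#3=t depends on [2:u]
#4=u depends on [3:t]
#5=u depends on [4:u]
#6=r has no predecessor
#7=s depends on [5:u, 6:r]
sources: [0:q, 6:r]
N(rest) = Σ N(rest − s) over sources s of rest; N(one piece) = 1:
  size 1 → [7]=1
  size 2 → [5,7]=1  [6,7]=1
  size 3 → [4,5,7]=1  [5,6,7]=2
  size 4 → [3,4,5,7]=1  [4,5,6,7]=3
  size 5 → [2,3,4,5,7]=1  [3,4,5,6,7]=4
  size 6 → [1,2,3,4,5,7]=1  [2,3,4,5,6,7]=5
  first=0(q) contributes 6
  first=6(r) contributes 1
|[w]| = 7

7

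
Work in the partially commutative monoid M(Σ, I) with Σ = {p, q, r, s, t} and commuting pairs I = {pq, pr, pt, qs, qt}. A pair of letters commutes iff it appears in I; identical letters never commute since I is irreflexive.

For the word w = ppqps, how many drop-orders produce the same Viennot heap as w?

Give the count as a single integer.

5

piece 0:p — minimal
piece 1:p rests on {0:p}
piece 2:q — minimal
piece 3:p rests on {1:p}
piece 4:s rests on {3:p}
minimal pieces: {0:p, 2:q}
ways to finish when only these pieces remain (= sum over removing one remaining piece with nothing left below it):
  1 left: {2}→1  {4}→1
  2 left: {2,4}→2  {3,4}→1
  3 left: {1,3,4}→1  {2,3,4}→3
  placing 0:p first → 4 extensions
  placing 2:q first → 1 extensions
total linear extensions = 5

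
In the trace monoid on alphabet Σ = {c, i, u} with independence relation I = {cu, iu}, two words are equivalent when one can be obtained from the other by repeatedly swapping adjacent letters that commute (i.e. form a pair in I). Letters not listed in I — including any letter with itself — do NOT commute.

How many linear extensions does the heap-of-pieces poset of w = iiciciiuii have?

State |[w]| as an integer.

10

piece 0:i — minimal
piece 1:i rests on {0:i}
piece 2:c rests on {1:i}
piece 3:i rests on {2:c}
piece 4:c rests on {3:i}
piece 5:i rests on {4:c}
piece 6:i rests on {5:i}
piece 7:u — minimal
piece 8:i rests on {6:i}
piece 9:i rests on {8:i}
minimal pieces: {0:i, 7:u}
ways to finish when only these pieces remain (= sum over removing one remaining piece with nothing left below it):
  1 left: {7}→1  {9}→1
  2 left: {7,9}→2  {8,9}→1
  3 left: {6,8,9}→1  {7,8,9}→3
  4 left: {5,6,8,9}→1  {6,7,8,9}→4
  5 left: {4,5,6,8,9}→1  {5,6,7,8,9}→5
  6 left: {3,4,5,6,8,9}→1  {4,5,6,7,8,9}→6
  7 left: {2,3,4,5,6,8,9}→1  {3,4,5,6,7,8,9}→7
  8 left: {1,2,3,4,5,6,8,9}→1  {2,3,4,5,6,7,8,9}→8
  placing 0:i first → 9 extensions
  placing 7:u first → 1 extensions
total linear extensions = 10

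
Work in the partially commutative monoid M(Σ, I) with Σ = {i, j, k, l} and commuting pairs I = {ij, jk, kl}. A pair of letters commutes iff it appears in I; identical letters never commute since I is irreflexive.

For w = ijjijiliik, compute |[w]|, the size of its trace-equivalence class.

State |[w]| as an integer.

drop 0:i onto floor
drop 1:j onto floor
drop 2:j onto {1:j}
drop 3:i onto {0:i}
drop 4:j onto {2:j}
drop 5:i onto {3:i}
drop 6:l onto {4:j, 5:i}
drop 7:i onto {6:l}
drop 8:i onto {7:i}
drop 9:k onto {8:i}
ground layer = {0:i, 1:j}
drop-orders for the pieces not yet dropped (sum over which currently-grounded one goes next):
  1 to go: {9} 1
  2 to go: {8,9} 1
  3 to go: {7,8,9} 1
  4 to go: {6,7,8,9} 1
  5 to go: {4,6,7,8,9} 1  {5,6,7,8,9} 1
  6 to go: {2,4,6,7,8,9} 1  {3,5,6,7,8,9} 1  {4,5,6,7,8,9} 2
  7 to go: {0,3,5,6,7,8,9} 1  {1,2,4,6,7,8,9} 1  {2,4,5,6,7,8,9} 3  {3,4,5,6,7,8,9} 3
  8 to go: {0,3,4,5,6,7,8,9} 4  {1,2,4,5,6,7,8,9} 4  {2,3,4,5,6,7,8,9} 6
  if 0:i drops first: 10 orders
  if 1:j drops first: 10 orders
heap linearizations: 20

20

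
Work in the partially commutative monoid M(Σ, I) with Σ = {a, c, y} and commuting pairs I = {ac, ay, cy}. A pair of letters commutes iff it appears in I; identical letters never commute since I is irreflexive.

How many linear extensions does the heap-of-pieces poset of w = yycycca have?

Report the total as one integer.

140

0(y) covers ∅
1(y) covers 0:y
2(c) covers ∅
3(y) covers 1:y
4(c) covers 2:c
5(c) covers 4:c
6(a) covers ∅
floor of heap: 0:y, 2:c, 6:a
completions by unplaced set U, small U first (add the entries for U minus each lowest piece of U):
  |U|=1: {3}:1  {5}:1  {6}:1
  |U|=2: {1,3}:1  {3,5}:2  {3,6}:2  {4,5}:1  {5,6}:2
  |U|=3: {0,1,3}:1  {1,3,5}:3  {1,3,6}:3  {2,4,5}:1  {3,4,5}:3  {3,5,6}:6  {4,5,6}:3
  |U|=4: {0,1,3,5}:4  {0,1,3,6}:4  {1,3,4,5}:6  {1,3,5,6}:12  {2,3,4,5}:4  {2,4,5,6}:4  {3,4,5,6}:12
  |U|=5: {0,1,3,4,5}:10  {0,1,3,5,6}:20  {1,2,3,4,5}:10  {1,3,4,5,6}:30  {2,3,4,5,6}:20
  start at 0(y): 60
  start at 2(c): 60
  start at 6(a): 20
sum over floor = 140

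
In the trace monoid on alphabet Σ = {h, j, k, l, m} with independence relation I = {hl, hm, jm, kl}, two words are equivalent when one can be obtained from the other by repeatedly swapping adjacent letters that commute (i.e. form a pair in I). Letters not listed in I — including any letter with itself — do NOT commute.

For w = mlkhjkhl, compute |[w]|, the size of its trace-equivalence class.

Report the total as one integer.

9

#0=m has no predecessor
#1=l depends on [0:m]
#2=k depends on [0:m]
#3=h depends on [2:k]
#4=j depends on [1:l, 3:h]
#5=k depends on [4:j]
#6=h depends on [5:k]
#7=l depends on [4:j]
sources: [0:m]
N(rest) = Σ N(rest − s) over sources s of rest; N(one piece) = 1:
  size 1 → [6]=1  [7]=1
  size 2 → [5,6]=1  [6,7]=2
  size 3 → [5,6,7]=3
  size 4 → [4,5,6,7]=3
  size 5 → [1,4,5,6,7]=3  [3,4,5,6,7]=3
  size 6 → [1,3,4,5,6,7]=6  [2,3,4,5,6,7]=3
  first=0(m) contributes 9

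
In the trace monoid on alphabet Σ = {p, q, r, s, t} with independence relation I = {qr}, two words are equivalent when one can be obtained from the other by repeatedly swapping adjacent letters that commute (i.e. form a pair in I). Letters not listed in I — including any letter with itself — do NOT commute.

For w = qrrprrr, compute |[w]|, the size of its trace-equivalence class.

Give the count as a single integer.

0(q) covers ∅
1(r) covers ∅
2(r) covers 1:r
3(p) covers 0:q, 2:r
4(r) covers 3:p
5(r) covers 4:r
6(r) covers 5:r
floor of heap: 0:q, 1:r
completions by unplaced set U, small U first (add the entries for U minus each lowest piece of U):
  |U|=1: {6}:1
  |U|=2: {5,6}:1
  |U|=3: {4,5,6}:1
  |U|=4: {3,4,5,6}:1
  |U|=5: {0,3,4,5,6}:1  {2,3,4,5,6}:1
  start at 0(q): 1
  start at 1(r): 2
sum over floor = 3

3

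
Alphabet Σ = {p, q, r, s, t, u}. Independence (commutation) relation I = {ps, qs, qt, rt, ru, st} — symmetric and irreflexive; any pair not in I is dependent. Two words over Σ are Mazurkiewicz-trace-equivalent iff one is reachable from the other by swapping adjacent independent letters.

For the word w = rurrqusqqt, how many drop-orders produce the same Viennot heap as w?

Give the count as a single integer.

48

0(r) covers ∅
1(u) covers ∅
2(r) covers 0:r
3(r) covers 2:r
4(q) covers 1:u, 3:r
5(u) covers 4:q
6(s) covers 5:u
7(q) covers 5:u
8(q) covers 7:q
9(t) covers 5:u
floor of heap: 0:r, 1:u
completions by unplaced set U, small U first (add the entries for U minus each lowest piece of U):
  |U|=1: {6}:1  {8}:1  {9}:1
  |U|=2: {6,8}:2  {6,9}:2  {7,8}:1  {8,9}:2
  |U|=3: {6,7,8}:3  {6,8,9}:6  {7,8,9}:3
  |U|=4: {6,7,8,9}:12
  |U|=5: {5,6,7,8,9}:12
  |U|=6: {4,5,6,7,8,9}:12
  |U|=7: {1,4,5,6,7,8,9}:12  {3,4,5,6,7,8,9}:12
  |U|=8: {1,3,4,5,6,7,8,9}:24  {2,3,4,5,6,7,8,9}:12
  start at 0(r): 36
  start at 1(u): 12
sum over floor = 48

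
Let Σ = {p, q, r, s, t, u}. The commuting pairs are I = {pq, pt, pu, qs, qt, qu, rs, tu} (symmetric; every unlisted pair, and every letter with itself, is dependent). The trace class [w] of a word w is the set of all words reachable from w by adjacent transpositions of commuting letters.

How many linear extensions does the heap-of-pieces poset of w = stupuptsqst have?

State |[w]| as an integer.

990

0(s) covers ∅
1(t) covers 0:s
2(u) covers 0:s
3(p) covers 0:s
4(u) covers 2:u
5(p) covers 3:p
6(t) covers 1:t
7(s) covers 4:u, 5:p, 6:t
8(q) covers ∅
9(s) covers 7:s
10(t) covers 9:s
floor of heap: 0:s, 8:q
completions by unplaced set U, small U first (add the entries for U minus each lowest piece of U):
  |U|=1: {8}:1  {10}:1
  |U|=2: {8,10}:2  {9,10}:1
  |U|=3: {7,9,10}:1  {8,9,10}:3
  |U|=4: {4,7,9,10}:1  {5,7,9,10}:1  {6,7,9,10}:1  {7,8,9,10}:4
  |U|=5: {1,6,7,9,10}:1  {2,4,7,9,10}:1  {3,5,7,9,10}:1  {4,5,7,9,10}:2  {4,6,7,9,10}:2  {4,7,8,9,10}:5  {5,6,7,9,10}:2  {5,7,8,9,10}:5  {6,7,8,9,10}:5
  |U|=6: {1,4,6,7,9,10}:3  {1,5,6,7,9,10}:3  {1,6,7,8,9,10}:6  {2,4,5,7,9,10}:3  {2,4,6,7,9,10}:3  {2,4,7,8,9,10}:6  {3,4,5,7,9,10}:3  {3,5,6,7,9,10}:3  {3,5,7,8,9,10}:6  {4,5,6,7,9,10}:6  {4,5,7,8,9,10}:12  {4,6,7,8,9,10}:12  {5,6,7,8,9,10}:12
  |U|=7: {1,2,4,6,7,9,10}:6  {1,3,5,6,7,9,10}:6  {1,4,5,6,7,9,10}:12  {1,4,6,7,8,9,10}:21  {1,5,6,7,8,9,10}:21  {2,3,4,5,7,9,10}:6  {2,4,5,6,7,9,10}:12  {2,4,5,7,8,9,10}:21  {2,4,6,7,8,9,10}:21  {3,4,5,6,7,9,10}:12  {3,4,5,7,8,9,10}:21  {3,5,6,7,8,9,10}:21  {4,5,6,7,8,9,10}:42
  |U|=8: {1,2,4,5,6,7,9,10}:30  {1,2,4,6,7,8,9,10}:48  {1,3,4,5,6,7,9,10}:30  {1,3,5,6,7,8,9,10}:48  {1,4,5,6,7,8,9,10}:96  {2,3,4,5,6,7,9,10}:30  {2,3,4,5,7,8,9,10}:48  {2,4,5,6,7,8,9,10}:96  {3,4,5,6,7,8,9,10}:96
  |U|=9: {1,2,3,4,5,6,7,9,10}:90  {1,2,4,5,6,7,8,9,10}:270  {1,3,4,5,6,7,8,9,10}:270  {2,3,4,5,6,7,8,9,10}:270
  start at 0(s): 900
  start at 8(q): 90
sum over floor = 990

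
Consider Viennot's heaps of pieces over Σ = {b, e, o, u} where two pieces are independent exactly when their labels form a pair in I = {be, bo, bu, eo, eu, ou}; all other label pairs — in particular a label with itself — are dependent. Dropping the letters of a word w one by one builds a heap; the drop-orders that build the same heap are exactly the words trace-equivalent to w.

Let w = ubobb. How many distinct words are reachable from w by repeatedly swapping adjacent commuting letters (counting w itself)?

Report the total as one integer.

20

drop 0:u onto floor
drop 1:b onto floor
drop 2:o onto floor
drop 3:b onto {1:b}
drop 4:b onto {3:b}
ground layer = {0:u, 1:b, 2:o}
drop-orders for the pieces not yet dropped (sum over which currently-grounded one goes next):
  1 to go: {0} 1  {2} 1  {4} 1
  2 to go: {0,2} 2  {0,4} 2  {2,4} 2  {3,4} 1
  3 to go: {0,2,4} 6  {0,3,4} 3  {1,3,4} 1  {2,3,4} 3
  if 0:u drops first: 4 orders
  if 1:b drops first: 12 orders
  if 2:o drops first: 4 orders
heap linearizations: 20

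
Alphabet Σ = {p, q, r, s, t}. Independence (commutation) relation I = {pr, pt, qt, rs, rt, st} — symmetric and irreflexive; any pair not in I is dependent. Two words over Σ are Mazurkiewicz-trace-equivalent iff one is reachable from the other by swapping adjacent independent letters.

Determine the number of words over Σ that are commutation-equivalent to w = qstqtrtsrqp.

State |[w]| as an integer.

495

#0=q has no predecessor
#1=s depends on [0:q]
#2=t has no predecessor
#3=q depends on [1:s]
#4=t depends on [2:t]
#5=r depends on [3:q]
#6=t depends on [4:t]
#7=s depends on [3:q]
#8=r depends on [5:r]
#9=q depends on [7:s, 8:r]
#10=p depends on [9:q]
sources: [0:q, 2:t]
N(rest) = Σ N(rest − s) over sources s of rest; N(one piece) = 1:
  size 1 → [6]=1  [10]=1
  size 2 → [4,6]=1  [6,10]=2  [9,10]=1
  size 3 → [2,4,6]=1  [4,6,10]=3  [6,9,10]=3  [7,9,10]=1  [8,9,10]=1
  size 4 → [2,4,6,10]=4  [4,6,9,10]=6  [5,8,9,10]=1  [6,7,9,10]=4  [6,8,9,10]=4  [7,8,9,10]=2
  size 5 → [2,4,6,9,10]=10  [4,6,7,9,10]=10  [4,6,8,9,10]=10  [5,6,8,9,10]=5  [5,7,8,9,10]=3  [6,7,8,9,10]=10
  size 6 → [2,4,6,7,9,10]=20  [2,4,6,8,9,10]=20  [3,5,7,8,9,10]=3  [4,5,6,8,9,10]=15  [4,6,7,8,9,10]=30  [5,6,7,8,9,10]=18
  size 7 → [1,3,5,7,8,9,10]=3  [2,4,5,6,8,9,10]=35  [2,4,6,7,8,9,10]=70  [3,5,6,7,8,9,10]=21  [4,5,6,7,8,9,10]=63
  size 8 → [0,1,3,5,7,8,9,10]=3  [1,3,5,6,7,8,9,10]=24  [2,4,5,6,7,8,9,10]=168  [3,4,5,6,7,8,9,10]=84
  size 9 → [0,1,3,5,6,7,8,9,10]=27  [1,3,4,5,6,7,8,9,10]=108  [2,3,4,5,6,7,8,9,10]=252
  first=0(q) contributes 360
  first=2(t) contributes 135
|[w]| = 495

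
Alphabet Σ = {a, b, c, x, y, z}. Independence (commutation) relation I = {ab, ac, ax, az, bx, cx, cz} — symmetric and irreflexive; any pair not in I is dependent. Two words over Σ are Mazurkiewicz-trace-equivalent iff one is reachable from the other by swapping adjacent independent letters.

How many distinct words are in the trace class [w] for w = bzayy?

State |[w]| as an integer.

drop 0:b onto floor
drop 1:z onto {0:b}
drop 2:a onto floor
drop 3:y onto {1:z, 2:a}
drop 4:y onto {3:y}
ground layer = {0:b, 2:a}
drop-orders for the pieces not yet dropped (sum over which currently-grounded one goes next):
  1 to go: {4} 1
  2 to go: {3,4} 1
  3 to go: {1,3,4} 1  {2,3,4} 1
  if 0:b drops first: 2 orders
  if 2:a drops first: 1 orders
heap linearizations: 3

3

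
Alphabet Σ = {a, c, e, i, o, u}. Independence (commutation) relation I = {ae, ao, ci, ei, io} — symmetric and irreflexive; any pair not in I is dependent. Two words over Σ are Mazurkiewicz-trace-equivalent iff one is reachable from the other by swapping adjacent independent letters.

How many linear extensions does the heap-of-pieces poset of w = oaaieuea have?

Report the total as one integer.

20

#0=o has no predecessor
#1=a has no predecessor
#2=a depends on [1:a]
#3=i depends on [2:a]
#4=e depends on [0:o]
#5=u depends on [3:i, 4:e]
#6=e depends on [5:u]
#7=a depends on [5:u]
sources: [0:o, 1:a]
N(rest) = Σ N(rest − s) over sources s of rest; N(one piece) = 1:
  size 1 → [6]=1  [7]=1
  size 2 → [6,7]=2
  size 3 → [5,6,7]=2
  size 4 → [3,5,6,7]=2  [4,5,6,7]=2
  size 5 → [0,4,5,6,7]=2  [2,3,5,6,7]=2  [3,4,5,6,7]=4
  size 6 → [0,3,4,5,6,7]=6  [1,2,3,5,6,7]=2  [2,3,4,5,6,7]=6
  first=0(o) contributes 8
  first=1(a) contributes 12
|[w]| = 20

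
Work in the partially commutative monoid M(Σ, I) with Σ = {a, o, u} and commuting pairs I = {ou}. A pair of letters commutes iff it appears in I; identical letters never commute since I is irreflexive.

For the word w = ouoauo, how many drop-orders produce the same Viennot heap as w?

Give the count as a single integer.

drop 0:o onto floor
drop 1:u onto floor
drop 2:o onto {0:o}
drop 3:a onto {1:u, 2:o}
drop 4:u onto {3:a}
drop 5:o onto {3:a}
ground layer = {0:o, 1:u}
drop-orders for the pieces not yet dropped (sum over which currently-grounded one goes next):
  1 to go: {4} 1  {5} 1
  2 to go: {4,5} 2
  3 to go: {3,4,5} 2
  4 to go: {1,3,4,5} 2  {2,3,4,5} 2
  if 0:o drops first: 4 orders
  if 1:u drops first: 2 orders
heap linearizations: 6

6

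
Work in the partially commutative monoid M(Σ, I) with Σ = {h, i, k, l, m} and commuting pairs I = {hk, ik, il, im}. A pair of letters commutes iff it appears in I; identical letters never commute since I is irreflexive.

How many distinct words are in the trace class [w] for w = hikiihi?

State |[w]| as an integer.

7

0(h) covers ∅
1(i) covers 0:h
2(k) covers ∅
3(i) covers 1:i
4(i) covers 3:i
5(h) covers 4:i
6(i) covers 5:h
floor of heap: 0:h, 2:k
completions by unplaced set U, small U first (add the entries for U minus each lowest piece of U):
  |U|=1: {2}:1  {6}:1
  |U|=2: {2,6}:2  {5,6}:1
  |U|=3: {2,5,6}:3  {4,5,6}:1
  |U|=4: {2,4,5,6}:4  {3,4,5,6}:1
  |U|=5: {1,3,4,5,6}:1  {2,3,4,5,6}:5
  start at 0(h): 6
  start at 2(k): 1
sum over floor = 7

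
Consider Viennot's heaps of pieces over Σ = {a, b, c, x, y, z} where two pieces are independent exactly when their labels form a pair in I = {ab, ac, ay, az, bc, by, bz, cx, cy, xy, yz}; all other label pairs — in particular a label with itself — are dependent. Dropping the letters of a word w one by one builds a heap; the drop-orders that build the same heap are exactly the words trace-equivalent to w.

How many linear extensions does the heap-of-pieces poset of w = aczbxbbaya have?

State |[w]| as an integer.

drop 0:a onto floor
drop 1:c onto floor
drop 2:z onto {1:c}
drop 3:b onto floor
drop 4:x onto {0:a, 2:z, 3:b}
drop 5:b onto {4:x}
drop 6:b onto {5:b}
drop 7:a onto {4:x}
drop 8:y onto floor
drop 9:a onto {7:a}
ground layer = {0:a, 1:c, 3:b, 8:y}
drop-orders for the pieces not yet dropped (sum over which currently-grounded one goes next):
  1 to go: {6} 1  {8} 1  {9} 1
  2 to go: {5,6} 1  {6,8} 2  {6,9} 2  {7,9} 1  {8,9} 2
  3 to go: {5,6,8} 3  {5,6,9} 3  {6,7,9} 3  {6,8,9} 6  {7,8,9} 3
  4 to go: {5,6,7,9} 6  {5,6,8,9} 12  {6,7,8,9} 12
  5 to go: {4,5,6,7,9} 6  {5,6,7,8,9} 30
  6 to go: {0,4,5,6,7,9} 6  {2,4,5,6,7,9} 6  {3,4,5,6,7,9} 6  {4,5,6,7,8,9} 36
  7 to go: {0,2,4,5,6,7,9} 12  {0,3,4,5,6,7,9} 12  {0,4,5,6,7,8,9} 42  {1,2,4,5,6,7,9} 6  {2,3,4,5,6,7,9} 12  {2,4,5,6,7,8,9} 42  {3,4,5,6,7,8,9} 42
  8 to go: {0,1,2,4,5,6,7,9} 18  {0,2,3,4,5,6,7,9} 36  {0,2,4,5,6,7,8,9} 96  {0,3,4,5,6,7,8,9} 96  {1,2,3,4,5,6,7,9} 18  {1,2,4,5,6,7,8,9} 48  {2,3,4,5,6,7,8,9} 96
  if 0:a drops first: 162 orders
  if 1:c drops first: 324 orders
  if 3:b drops first: 162 orders
  if 8:y drops first: 72 orders
heap linearizations: 720

720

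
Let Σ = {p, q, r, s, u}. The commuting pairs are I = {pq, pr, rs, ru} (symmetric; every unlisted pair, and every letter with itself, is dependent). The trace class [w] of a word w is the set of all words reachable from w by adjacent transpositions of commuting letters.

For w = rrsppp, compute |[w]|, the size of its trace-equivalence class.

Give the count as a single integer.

piece 0:r — minimal
piece 1:r rests on {0:r}
piece 2:s — minimal
piece 3:p rests on {2:s}
piece 4:p rests on {3:p}
piece 5:p rests on {4:p}
minimal pieces: {0:r, 2:s}
ways to finish when only these pieces remain (= sum over removing one remaining piece with nothing left below it):
  1 left: {1}→1  {5}→1
  2 left: {0,1}→1  {1,5}→2  {4,5}→1
  3 left: {0,1,5}→3  {1,4,5}→3  {3,4,5}→1
  4 left: {0,1,4,5}→6  {1,3,4,5}→4  {2,3,4,5}→1
  placing 0:r first → 5 extensions
  placing 2:s first → 10 extensions
total linear extensions = 15

15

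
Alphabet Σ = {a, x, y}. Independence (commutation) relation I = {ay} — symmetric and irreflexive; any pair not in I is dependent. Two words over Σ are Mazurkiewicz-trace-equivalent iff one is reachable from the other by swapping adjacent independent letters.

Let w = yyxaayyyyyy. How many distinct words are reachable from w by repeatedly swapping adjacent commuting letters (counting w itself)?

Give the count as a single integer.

28

0(y) covers ∅
1(y) covers 0:y
2(x) covers 1:y
3(a) covers 2:x
4(a) covers 3:a
5(y) covers 2:x
6(y) covers 5:y
7(y) covers 6:y
8(y) covers 7:y
9(y) covers 8:y
10(y) covers 9:y
floor of heap: 0:y
completions by unplaced set U, small U first (add the entries for U minus each lowest piece of U):
  |U|=1: {4}:1  {10}:1
  |U|=2: {3,4}:1  {4,10}:2  {9,10}:1
  |U|=3: {3,4,10}:3  {4,9,10}:3  {8,9,10}:1
  |U|=4: {3,4,9,10}:6  {4,8,9,10}:4  {7,8,9,10}:1
  |U|=5: {3,4,8,9,10}:10  {4,7,8,9,10}:5  {6,7,8,9,10}:1
  |U|=6: {3,4,7,8,9,10}:15  {4,6,7,8,9,10}:6  {5,6,7,8,9,10}:1
  |U|=7: {3,4,6,7,8,9,10}:21  {4,5,6,7,8,9,10}:7
  |U|=8: {3,4,5,6,7,8,9,10}:28
  |U|=9: {2,3,4,5,6,7,8,9,10}:28
  start at 0(y): 28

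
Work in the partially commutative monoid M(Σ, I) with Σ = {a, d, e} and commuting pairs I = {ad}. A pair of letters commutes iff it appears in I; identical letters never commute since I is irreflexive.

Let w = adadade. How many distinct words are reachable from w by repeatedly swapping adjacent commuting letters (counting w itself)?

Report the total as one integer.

piece 0:a — minimal
piece 1:d — minimal
piece 2:a rests on {0:a}
piece 3:d rests on {1:d}
piece 4:a rests on {2:a}
piece 5:d rests on {3:d}
piece 6:e rests on {4:a, 5:d}
minimal pieces: {0:a, 1:d}
ways to finish when only these pieces remain (= sum over removing one remaining piece with nothing left below it):
  1 left: {6}→1
  2 left: {4,6}→1  {5,6}→1
  3 left: {2,4,6}→1  {3,5,6}→1  {4,5,6}→2
  4 left: {0,2,4,6}→1  {1,3,5,6}→1  {2,4,5,6}→3  {3,4,5,6}→3
  5 left: {0,2,4,5,6}→4  {1,3,4,5,6}→4  {2,3,4,5,6}→6
  placing 0:a first → 10 extensions
  placing 1:d first → 10 extensions
total linear extensions = 20

20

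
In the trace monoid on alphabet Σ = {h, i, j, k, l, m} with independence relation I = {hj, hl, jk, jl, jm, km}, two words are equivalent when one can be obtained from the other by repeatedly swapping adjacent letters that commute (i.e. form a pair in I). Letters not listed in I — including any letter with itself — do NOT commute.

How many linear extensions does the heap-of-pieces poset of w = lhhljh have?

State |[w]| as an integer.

60

drop 0:l onto floor
drop 1:h onto floor
drop 2:h onto {1:h}
drop 3:l onto {0:l}
drop 4:j onto floor
drop 5:h onto {2:h}
ground layer = {0:l, 1:h, 4:j}
drop-orders for the pieces not yet dropped (sum over which currently-grounded one goes next):
  1 to go: {3} 1  {4} 1  {5} 1
  2 to go: {0,3} 1  {2,5} 1  {3,4} 2  {3,5} 2  {4,5} 2
  3 to go: {0,3,4} 3  {0,3,5} 3  {1,2,5} 1  {2,3,5} 3  {2,4,5} 3  {3,4,5} 6
  4 to go: {0,2,3,5} 6  {0,3,4,5} 12  {1,2,3,5} 4  {1,2,4,5} 4  {2,3,4,5} 12
  if 0:l drops first: 20 orders
  if 1:h drops first: 30 orders
  if 4:j drops first: 10 orders
heap linearizations: 60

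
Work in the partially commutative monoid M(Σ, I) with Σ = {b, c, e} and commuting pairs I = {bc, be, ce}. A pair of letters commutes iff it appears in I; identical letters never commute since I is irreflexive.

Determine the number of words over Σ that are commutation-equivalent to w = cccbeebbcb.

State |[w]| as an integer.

0(c) covers ∅
1(c) covers 0:c
2(c) covers 1:c
3(b) covers ∅
4(e) covers ∅
5(e) covers 4:e
6(b) covers 3:b
7(b) covers 6:b
8(c) covers 2:c
9(b) covers 7:b
floor of heap: 0:c, 3:b, 4:e
completions by unplaced set U, small U first (add the entries for U minus each lowest piece of U):
  |U|=1: {5}:1  {8}:1  {9}:1
  |U|=2: {2,8}:1  {4,5}:1  {5,8}:2  {5,9}:2  {7,9}:1  {8,9}:2
  |U|=3: {1,2,8}:1  {2,5,8}:3  {2,8,9}:3  {4,5,8}:3  {4,5,9}:3  {5,7,9}:3  {5,8,9}:6  {6,7,9}:1  {7,8,9}:3
  |U|=4: {0,1,2,8}:1  {1,2,5,8}:4  {1,2,8,9}:4  {2,4,5,8}:6  {2,5,8,9}:12  {2,7,8,9}:6  {3,6,7,9}:1  {4,5,7,9}:6  {4,5,8,9}:12  {5,6,7,9}:4  {5,7,8,9}:12  {6,7,8,9}:4
  |U|=5: {0,1,2,5,8}:5  {0,1,2,8,9}:5  {1,2,4,5,8}:10  {1,2,5,8,9}:20  {1,2,7,8,9}:10  {2,4,5,8,9}:30  {2,5,7,8,9}:30  {2,6,7,8,9}:10  {3,5,6,7,9}:5  {3,6,7,8,9}:5  {4,5,6,7,9}:10  {4,5,7,8,9}:30  {5,6,7,8,9}:20
  |U|=6: {0,1,2,4,5,8}:15  {0,1,2,5,8,9}:30  {0,1,2,7,8,9}:15  {1,2,4,5,8,9}:60  {1,2,5,7,8,9}:60  {1,2,6,7,8,9}:20  {2,3,6,7,8,9}:15  {2,4,5,7,8,9}:90  {2,5,6,7,8,9}:60  {3,4,5,6,7,9}:15  {3,5,6,7,8,9}:30  {4,5,6,7,8,9}:60
  |U|=7: {0,1,2,4,5,8,9}:105  {0,1,2,5,7,8,9}:105  {0,1,2,6,7,8,9}:35  {1,2,3,6,7,8,9}:35  {1,2,4,5,7,8,9}:210  {1,2,5,6,7,8,9}:140  {2,3,5,6,7,8,9}:105  {2,4,5,6,7,8,9}:210  {3,4,5,6,7,8,9}:105
  |U|=8: {0,1,2,3,6,7,8,9}:70  {0,1,2,4,5,7,8,9}:420  {0,1,2,5,6,7,8,9}:280  {1,2,3,5,6,7,8,9}:280  {1,2,4,5,6,7,8,9}:560  {2,3,4,5,6,7,8,9}:420
  start at 0(c): 1260
  start at 3(b): 1260
  start at 4(e): 630
sum over floor = 3150

3150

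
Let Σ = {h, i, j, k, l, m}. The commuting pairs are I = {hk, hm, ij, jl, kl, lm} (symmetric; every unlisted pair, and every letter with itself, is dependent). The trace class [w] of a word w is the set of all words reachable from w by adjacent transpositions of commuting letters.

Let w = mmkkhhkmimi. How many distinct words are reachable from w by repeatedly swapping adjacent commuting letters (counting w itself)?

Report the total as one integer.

28

#0=m has no predecessor
#1=m depends on [0:m]
#2=k depends on [1:m]
#3=k depends on [2:k]
#4=h has no predecessor
#5=h depends on [4:h]
#6=k depends on [3:k]
#7=m depends on [6:k]
#8=i depends on [5:h, 7:m]
#9=m depends on [8:i]
#10=i depends on [9:m]
sources: [0:m, 4:h]
N(rest) = Σ N(rest − s) over sources s of rest; N(one piece) = 1:
  size 1 → [10]=1
  size 2 → [9,10]=1
  size 3 → [8,9,10]=1
  size 4 → [5,8,9,10]=1  [7,8,9,10]=1
  size 5 → [4,5,8,9,10]=1  [5,7,8,9,10]=2  [6,7,8,9,10]=1
  size 6 → [3,6,7,8,9,10]=1  [4,5,7,8,9,10]=3  [5,6,7,8,9,10]=3
  size 7 → [2,3,6,7,8,9,10]=1  [3,5,6,7,8,9,10]=4  [4,5,6,7,8,9,10]=6
  size 8 → [1,2,3,6,7,8,9,10]=1  [2,3,5,6,7,8,9,10]=5  [3,4,5,6,7,8,9,10]=10
  size 9 → [0,1,2,3,6,7,8,9,10]=1  [1,2,3,5,6,7,8,9,10]=6  [2,3,4,5,6,7,8,9,10]=15
  first=0(m) contributes 21
  first=4(h) contributes 7
|[w]| = 28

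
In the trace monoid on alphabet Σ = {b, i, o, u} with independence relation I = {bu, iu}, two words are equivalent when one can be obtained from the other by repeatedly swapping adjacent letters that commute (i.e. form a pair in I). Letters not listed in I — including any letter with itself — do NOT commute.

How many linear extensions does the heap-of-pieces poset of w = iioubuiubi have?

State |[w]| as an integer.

0(i) covers ∅
1(i) covers 0:i
2(o) covers 1:i
3(u) covers 2:o
4(b) covers 2:o
5(u) covers 3:u
6(i) covers 4:b
7(u) covers 5:u
8(b) covers 6:i
9(i) covers 8:b
floor of heap: 0:i
completions by unplaced set U, small U first (add the entries for U minus each lowest piece of U):
  |U|=1: {7}:1  {9}:1
  |U|=2: {5,7}:1  {7,9}:2  {8,9}:1
  |U|=3: {3,5,7}:1  {5,7,9}:3  {6,8,9}:1  {7,8,9}:3
  |U|=4: {3,5,7,9}:4  {4,6,8,9}:1  {5,7,8,9}:6  {6,7,8,9}:4
  |U|=5: {3,5,7,8,9}:10  {4,6,7,8,9}:5  {5,6,7,8,9}:10
  |U|=6: {3,5,6,7,8,9}:20  {4,5,6,7,8,9}:15
  |U|=7: {3,4,5,6,7,8,9}:35
  |U|=8: {2,3,4,5,6,7,8,9}:35
  start at 0(i): 35

35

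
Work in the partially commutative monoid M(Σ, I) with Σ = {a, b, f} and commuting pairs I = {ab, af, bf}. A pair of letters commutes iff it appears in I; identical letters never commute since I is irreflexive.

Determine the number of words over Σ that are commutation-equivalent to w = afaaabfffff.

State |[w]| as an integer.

2310

drop 0:a onto floor
drop 1:f onto floor
drop 2:a onto {0:a}
drop 3:a onto {2:a}
drop 4:a onto {3:a}
drop 5:b onto floor
drop 6:f onto {1:f}
drop 7:f onto {6:f}
drop 8:f onto {7:f}
drop 9:f onto {8:f}
drop 10:f onto {9:f}
ground layer = {0:a, 1:f, 5:b}
drop-orders for the pieces not yet dropped (sum over which currently-grounded one goes next):
  1 to go: {4} 1  {5} 1  {10} 1
  2 to go: {3,4} 1  {4,5} 2  {4,10} 2  {5,10} 2  {9,10} 1
  3 to go: {2,3,4} 1  {3,4,5} 3  {3,4,10} 3  {4,5,10} 6  {4,9,10} 3  {5,9,10} 3  {8,9,10} 1
  4 to go: {0,2,3,4} 1  {2,3,4,5} 4  {2,3,4,10} 4  {3,4,5,10} 12  {3,4,9,10} 6  {4,5,9,10} 12  {4,8,9,10} 4  {5,8,9,10} 4  {7,8,9,10} 1
  5 to go: {0,2,3,4,5} 5  {0,2,3,4,10} 5  {2,3,4,5,10} 20  {2,3,4,9,10} 10  {3,4,5,9,10} 30  {3,4,8,9,10} 10  {4,5,8,9,10} 20  {4,7,8,9,10} 5  {5,7,8,9,10} 5  {6,7,8,9,10} 1
  6 to go: {0,2,3,4,5,10} 30  {0,2,3,4,9,10} 15  {1,6,7,8,9,10} 1  {2,3,4,5,9,10} 60  {2,3,4,8,9,10} 20  {3,4,5,8,9,10} 60  {3,4,7,8,9,10} 15  {4,5,7,8,9,10} 30  {4,6,7,8,9,10} 6  {5,6,7,8,9,10} 6
  7 to go: {0,2,3,4,5,9,10} 105  {0,2,3,4,8,9,10} 35  {1,4,6,7,8,9,10} 7  {1,5,6,7,8,9,10} 7  {2,3,4,5,8,9,10} 140  {2,3,4,7,8,9,10} 35  {3,4,5,7,8,9,10} 105  {3,4,6,7,8,9,10} 21  {4,5,6,7,8,9,10} 42
  8 to go: {0,2,3,4,5,8,9,10} 280  {0,2,3,4,7,8,9,10} 70  {1,3,4,6,7,8,9,10} 28  {1,4,5,6,7,8,9,10} 56  {2,3,4,5,7,8,9,10} 280  {2,3,4,6,7,8,9,10} 56  {3,4,5,6,7,8,9,10} 168
  9 to go: {0,2,3,4,5,7,8,9,10} 630  {0,2,3,4,6,7,8,9,10} 126  {1,2,3,4,6,7,8,9,10} 84  {1,3,4,5,6,7,8,9,10} 252  {2,3,4,5,6,7,8,9,10} 504
  if 0:a drops first: 840 orders
  if 1:f drops first: 1260 orders
  if 5:b drops first: 210 orders
heap linearizations: 2310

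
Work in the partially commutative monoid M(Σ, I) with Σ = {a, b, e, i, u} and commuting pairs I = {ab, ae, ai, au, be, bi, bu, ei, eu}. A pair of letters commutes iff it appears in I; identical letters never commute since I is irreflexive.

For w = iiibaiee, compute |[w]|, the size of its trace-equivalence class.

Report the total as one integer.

840

0(i) covers ∅
1(i) covers 0:i
2(i) covers 1:i
3(b) covers ∅
4(a) covers ∅
5(i) covers 2:i
6(e) covers ∅
7(e) covers 6:e
floor of heap: 0:i, 3:b, 4:a, 6:e
completions by unplaced set U, small U first (add the entries for U minus each lowest piece of U):
  |U|=1: {3}:1  {4}:1  {5}:1  {7}:1
  |U|=2: {2,5}:1  {3,4}:2  {3,5}:2  {3,7}:2  {4,5}:2  {4,7}:2  {5,7}:2  {6,7}:1
  |U|=3: {1,2,5}:1  {2,3,5}:3  {2,4,5}:3  {2,5,7}:3  {3,4,5}:6  {3,4,7}:6  {3,5,7}:6  {3,6,7}:3  {4,5,7}:6  {4,6,7}:3  {5,6,7}:3
  |U|=4: {0,1,2,5}:1  {1,2,3,5}:4  {1,2,4,5}:4  {1,2,5,7}:4  {2,3,4,5}:12  {2,3,5,7}:12  {2,4,5,7}:12  {2,5,6,7}:6  {3,4,5,7}:24  {3,4,6,7}:12  {3,5,6,7}:12  {4,5,6,7}:12
  |U|=5: {0,1,2,3,5}:5  {0,1,2,4,5}:5  {0,1,2,5,7}:5  {1,2,3,4,5}:20  {1,2,3,5,7}:20  {1,2,4,5,7}:20  {1,2,5,6,7}:10  {2,3,4,5,7}:60  {2,3,5,6,7}:30  {2,4,5,6,7}:30  {3,4,5,6,7}:60
  |U|=6: {0,1,2,3,4,5}:30  {0,1,2,3,5,7}:30  {0,1,2,4,5,7}:30  {0,1,2,5,6,7}:15  {1,2,3,4,5,7}:120  {1,2,3,5,6,7}:60  {1,2,4,5,6,7}:60  {2,3,4,5,6,7}:180
  start at 0(i): 420
  start at 3(b): 105
  start at 4(a): 105
  start at 6(e): 210
sum over floor = 840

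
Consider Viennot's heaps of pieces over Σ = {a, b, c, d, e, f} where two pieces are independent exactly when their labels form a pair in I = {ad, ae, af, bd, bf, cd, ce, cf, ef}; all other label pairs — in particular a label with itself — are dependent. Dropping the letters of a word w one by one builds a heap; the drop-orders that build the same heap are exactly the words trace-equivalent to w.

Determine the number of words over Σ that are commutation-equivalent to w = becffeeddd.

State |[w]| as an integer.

piece 0:b — minimal
piece 1:e rests on {0:b}
piece 2:c rests on {0:b}
piece 3:f — minimal
piece 4:f rests on {3:f}
piece 5:e rests on {1:e}
piece 6:e rests on {5:e}
piece 7:d rests on {4:f, 6:e}
piece 8:d rests on {7:d}
piece 9:d rests on {8:d}
minimal pieces: {0:b, 3:f}
ways to finish when only these pieces remain (= sum over removing one remaining piece with nothing left below it):
  1 left: {2}→1  {9}→1
  2 left: {2,9}→2  {8,9}→1
  3 left: {2,8,9}→3  {7,8,9}→1
  4 left: {2,7,8,9}→4  {4,7,8,9}→1  {6,7,8,9}→1
  5 left: {2,4,7,8,9}→5  {2,6,7,8,9}→5  {3,4,7,8,9}→1  {4,6,7,8,9}→2  {5,6,7,8,9}→1
  6 left: {1,5,6,7,8,9}→1  {2,3,4,7,8,9}→6  {2,4,6,7,8,9}→12  {2,5,6,7,8,9}→6  {3,4,6,7,8,9}→3  {4,5,6,7,8,9}→3
  7 left: {1,2,5,6,7,8,9}→7  {1,4,5,6,7,8,9}→4  {2,3,4,6,7,8,9}→21  {2,4,5,6,7,8,9}→21  {3,4,5,6,7,8,9}→6
  8 left: {0,1,2,5,6,7,8,9}→7  {1,2,4,5,6,7,8,9}→32  {1,3,4,5,6,7,8,9}→10  {2,3,4,5,6,7,8,9}→48
  placing 0:b first → 90 extensions
  placing 3:f first → 39 extensions
total linear extensions = 129

129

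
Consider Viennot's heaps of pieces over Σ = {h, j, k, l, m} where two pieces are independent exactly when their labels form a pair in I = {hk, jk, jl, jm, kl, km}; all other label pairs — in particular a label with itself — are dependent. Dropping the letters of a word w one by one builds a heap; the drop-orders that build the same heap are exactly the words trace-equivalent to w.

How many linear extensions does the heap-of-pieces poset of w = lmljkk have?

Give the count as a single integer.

60

piece 0:l — minimal
piece 1:m rests on {0:l}
piece 2:l rests on {1:m}
piece 3:j — minimal
piece 4:k — minimal
piece 5:k rests on {4:k}
minimal pieces: {0:l, 3:j, 4:k}
ways to finish when only these pieces remain (= sum over removing one remaining piece with nothing left below it):
  1 left: {2}→1  {3}→1  {5}→1
  2 left: {1,2}→1  {2,3}→2  {2,5}→2  {3,5}→2  {4,5}→1
  3 left: {0,1,2}→1  {1,2,3}→3  {1,2,5}→3  {2,3,5}→6  {2,4,5}→3  {3,4,5}→3
  4 left: {0,1,2,3}→4  {0,1,2,5}→4  {1,2,3,5}→12  {1,2,4,5}→6  {2,3,4,5}→12
  placing 0:l first → 30 extensions
  placing 3:j first → 10 extensions
  placing 4:k first → 20 extensions
total linear extensions = 60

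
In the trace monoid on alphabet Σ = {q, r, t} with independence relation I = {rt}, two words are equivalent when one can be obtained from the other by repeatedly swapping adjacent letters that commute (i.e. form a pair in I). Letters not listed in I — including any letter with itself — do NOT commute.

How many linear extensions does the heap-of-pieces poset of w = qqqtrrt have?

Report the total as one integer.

6

piece 0:q — minimal
piece 1:q rests on {0:q}
piece 2:q rests on {1:q}
piece 3:t rests on {2:q}
piece 4:r rests on {2:q}
piece 5:r rests on {4:r}
piece 6:t rests on {3:t}
minimal pieces: {0:q}
ways to finish when only these pieces remain (= sum over removing one remaining piece with nothing left below it):
  1 left: {5}→1  {6}→1
  2 left: {3,6}→1  {4,5}→1  {5,6}→2
  3 left: {3,5,6}→3  {4,5,6}→3
  4 left: {3,4,5,6}→6
  5 left: {2,3,4,5,6}→6
  placing 0:q first → 6 extensions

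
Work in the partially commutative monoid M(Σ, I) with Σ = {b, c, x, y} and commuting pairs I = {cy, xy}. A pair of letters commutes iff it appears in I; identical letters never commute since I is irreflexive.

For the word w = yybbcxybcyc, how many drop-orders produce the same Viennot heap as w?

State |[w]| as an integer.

9

0(y) covers ∅
1(y) covers 0:y
2(b) covers 1:y
3(b) covers 2:b
4(c) covers 3:b
5(x) covers 4:c
6(y) covers 3:b
7(b) covers 5:x, 6:y
8(c) covers 7:b
9(y) covers 7:b
10(c) covers 8:c
floor of heap: 0:y
completions by unplaced set U, small U first (add the entries for U minus each lowest piece of U):
  |U|=1: {9}:1  {10}:1
  |U|=2: {8,10}:1  {9,10}:2
  |U|=3: {8,9,10}:3
  |U|=4: {7,8,9,10}:3
  |U|=5: {5,7,8,9,10}:3  {6,7,8,9,10}:3
  |U|=6: {4,5,7,8,9,10}:3  {5,6,7,8,9,10}:6
  |U|=7: {4,5,6,7,8,9,10}:9
  |U|=8: {3,4,5,6,7,8,9,10}:9
  |U|=9: {2,3,4,5,6,7,8,9,10}:9
  start at 0(y): 9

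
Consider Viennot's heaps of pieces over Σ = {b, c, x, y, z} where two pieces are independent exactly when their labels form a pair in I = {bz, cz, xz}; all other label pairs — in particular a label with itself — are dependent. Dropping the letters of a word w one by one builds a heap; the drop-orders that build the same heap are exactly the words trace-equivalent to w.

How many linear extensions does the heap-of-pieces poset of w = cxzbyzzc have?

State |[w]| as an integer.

0(c) covers ∅
1(x) covers 0:c
2(z) covers ∅
3(b) covers 1:x
4(y) covers 2:z, 3:b
5(z) covers 4:y
6(z) covers 5:z
7(c) covers 4:y
floor of heap: 0:c, 2:z
completions by unplaced set U, small U first (add the entries for U minus each lowest piece of U):
  |U|=1: {6}:1  {7}:1
  |U|=2: {5,6}:1  {6,7}:2
  |U|=3: {5,6,7}:3
  |U|=4: {4,5,6,7}:3
  |U|=5: {2,4,5,6,7}:3  {3,4,5,6,7}:3
  |U|=6: {1,3,4,5,6,7}:3  {2,3,4,5,6,7}:6
  start at 0(c): 9
  start at 2(z): 3
sum over floor = 12

12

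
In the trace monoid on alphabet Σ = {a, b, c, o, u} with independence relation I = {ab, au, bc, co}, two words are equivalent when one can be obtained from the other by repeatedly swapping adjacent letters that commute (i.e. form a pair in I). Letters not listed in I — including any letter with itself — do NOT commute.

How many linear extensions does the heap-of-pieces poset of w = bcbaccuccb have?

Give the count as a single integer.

45

0(b) covers ∅
1(c) covers ∅
2(b) covers 0:b
3(a) covers 1:c
4(c) covers 3:a
5(c) covers 4:c
6(u) covers 2:b, 5:c
7(c) covers 6:u
8(c) covers 7:c
9(b) covers 6:u
floor of heap: 0:b, 1:c
completions by unplaced set U, small U first (add the entries for U minus each lowest piece of U):
  |U|=1: {8}:1  {9}:1
  |U|=2: {7,8}:1  {8,9}:2
  |U|=3: {7,8,9}:3
  |U|=4: {6,7,8,9}:3
  |U|=5: {2,6,7,8,9}:3  {5,6,7,8,9}:3
  |U|=6: {0,2,6,7,8,9}:3  {2,5,6,7,8,9}:6  {4,5,6,7,8,9}:3
  |U|=7: {0,2,5,6,7,8,9}:9  {2,4,5,6,7,8,9}:9  {3,4,5,6,7,8,9}:3
  |U|=8: {0,2,4,5,6,7,8,9}:18  {1,3,4,5,6,7,8,9}:3  {2,3,4,5,6,7,8,9}:12
  start at 0(b): 15
  start at 1(c): 30
sum over floor = 45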